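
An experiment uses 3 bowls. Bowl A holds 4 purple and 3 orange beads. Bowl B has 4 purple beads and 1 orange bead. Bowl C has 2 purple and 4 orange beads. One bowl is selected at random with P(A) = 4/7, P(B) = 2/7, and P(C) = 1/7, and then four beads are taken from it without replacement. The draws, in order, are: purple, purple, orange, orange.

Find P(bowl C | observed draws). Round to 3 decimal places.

Under each hypothesis, the probability of the observed sequence is: P(data | bowl A) = (4/7)(3/6)(3/5)(2/4) = 3/35; P(data | bowl B) = (4/5)(3/4)(1/3)(0/2) = 0; P(data | bowl C) = (2/6)(1/5)(4/4)(3/3) = 1/15.
Weighting by the prior gives 4/7 · 3/35 = 12/245, 2/7 · 0 = 0, 1/7 · 1/15 = 1/105; with total 43/735.
So P(bowl C | data) = (1/105) / (43/735) = 7/43.

0.163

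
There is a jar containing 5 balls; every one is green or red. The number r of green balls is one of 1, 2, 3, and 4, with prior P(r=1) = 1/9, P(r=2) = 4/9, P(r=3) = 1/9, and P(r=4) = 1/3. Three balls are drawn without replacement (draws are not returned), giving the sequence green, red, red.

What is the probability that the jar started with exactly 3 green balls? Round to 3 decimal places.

0.091

For each hypothesis, P(data | H) works out to: P(data | r = 1) = (1/5)(4/4)(3/3) = 1/5; P(data | r = 2) = (2/5)(3/4)(2/3) = 1/5; P(data | r = 3) = (3/5)(2/4)(1/3) = 1/10; P(data | r = 4) = (4/5)(1/4)(0/3) = 0.
Weighting by the prior gives 1/9 · 1/5 = 1/45, 4/9 · 1/5 = 4/45, 1/9 · 1/10 = 1/90, 1/3 · 0 = 0; with total 11/90.
Hence P(r = 3 | data) = (1/90) / (11/90) = 1/11.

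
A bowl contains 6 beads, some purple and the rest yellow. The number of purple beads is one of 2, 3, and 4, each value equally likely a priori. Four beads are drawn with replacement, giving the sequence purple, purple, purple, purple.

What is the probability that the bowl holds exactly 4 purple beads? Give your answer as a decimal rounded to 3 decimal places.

0.725

The likelihood of the observed sequence under each hypothesis: P(data | r = 2) = (2/6)(2/6)(2/6)(2/6) = 0.012346; P(data | r = 3) = (3/6)(3/6)(3/6)(3/6) = 0.0625; P(data | r = 4) = (4/6)(4/6)(4/6)(4/6) = 0.19753.
The prior-weighted likelihoods are 1/3 · 0.012346 = 0.0041152, 1/3 · 0.0625 = 0.020833, 1/3 · 0.19753 = 0.065844; these sum to 0.090792.
By Bayes' rule, P(r = 4 | data) = (0.065844) / (0.090792) = 0.72521.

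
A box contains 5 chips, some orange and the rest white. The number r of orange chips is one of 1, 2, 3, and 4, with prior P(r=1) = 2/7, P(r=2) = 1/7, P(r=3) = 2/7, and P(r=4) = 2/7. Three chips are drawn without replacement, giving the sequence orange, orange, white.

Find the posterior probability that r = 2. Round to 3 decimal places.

The likelihood of the observed sequence under each hypothesis: P(data | r = 1) = (1/5)(0/4) = 0; P(data | r = 2) = (2/5)(1/4)(3/3) = 1/10; P(data | r = 3) = (3/5)(2/4)(2/3) = 1/5; P(data | r = 4) = (4/5)(3/4)(1/3) = 1/5.
Multiplying each by its prior: 2/7 · 0 = 0, 1/7 · 1/10 = 1/70, 2/7 · 1/5 = 2/35, 2/7 · 1/5 = 2/35; these sum to 9/70.
By Bayes' rule, P(r = 2 | data) = (1/70) / (9/70) = 1/9.

0.111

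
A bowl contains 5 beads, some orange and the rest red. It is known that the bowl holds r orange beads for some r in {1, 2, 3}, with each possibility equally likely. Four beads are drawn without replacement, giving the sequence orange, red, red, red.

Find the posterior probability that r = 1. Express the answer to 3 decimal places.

For each hypothesis, P(data | H) works out to: P(data | r = 1) = (1/5)(4/4)(3/3)(2/2) = 1/5; P(data | r = 2) = (2/5)(3/4)(2/3)(1/2) = 1/10; P(data | r = 3) = (3/5)(2/4)(1/3)(0/2) = 0.
The prior-weighted likelihoods are 1/3 · 1/5 = 1/15, 1/3 · 1/10 = 1/30, 1/3 · 0 = 0; these sum to 1/10.
By Bayes' rule, P(r = 1 | data) = (1/15) / (1/10) = 2/3.

0.667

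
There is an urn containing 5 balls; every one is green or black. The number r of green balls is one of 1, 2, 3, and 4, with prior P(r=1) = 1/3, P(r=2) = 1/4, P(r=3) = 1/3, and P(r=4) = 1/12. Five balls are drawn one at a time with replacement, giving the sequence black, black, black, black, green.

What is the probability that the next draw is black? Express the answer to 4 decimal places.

Compute the likelihood of the observed sequence for each case: P(data | r = 1) = (4/5)(4/5)(4/5)(4/5)(1/5) = 0.08192; P(data | r = 2) = (3/5)(3/5)(3/5)(3/5)(2/5) = 0.05184; P(data | r = 3) = (2/5)(2/5)(2/5)(2/5)(3/5) = 0.01536; P(data | r = 4) = (1/5)(1/5)(1/5)(1/5)(4/5) = 0.00128.
Weighting by the prior gives 1/3 · 0.08192 = 0.027307, 1/4 · 0.05184 = 0.01296, 1/3 · 0.01536 = 0.00512, 1/12 · 0.00128 = 0.00010667; with total 0.045493.
Normalising, the posterior is P(r = 1 | data) = 0.60023, P(r = 2 | data) = 0.28488, P(r = 3 | data) = 0.11254, P(r = 4 | data) = 0.0023447.
Averaging over the posterior, P(black next | data) = (4/5)(0.60023) + (3/5)(0.28488) + (2/5)(0.11254) + (1/5)(0.0023447) = 0.6966.

0.6966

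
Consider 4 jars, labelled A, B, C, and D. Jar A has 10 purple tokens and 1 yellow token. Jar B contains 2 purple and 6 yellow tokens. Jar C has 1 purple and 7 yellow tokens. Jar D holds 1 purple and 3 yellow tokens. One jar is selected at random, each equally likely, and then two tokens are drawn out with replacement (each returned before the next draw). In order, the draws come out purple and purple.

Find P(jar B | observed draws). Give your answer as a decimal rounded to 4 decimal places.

Compute the likelihood of the observed sequence for each case: P(data | jar A) = (10/11)(10/11) = 0.82645; P(data | jar B) = (2/8)(2/8) = 0.0625; P(data | jar C) = (1/8)(1/8) = 0.015625; P(data | jar D) = (1/4)(1/4) = 0.0625.
Weighting by the prior gives 1/4 · 0.82645 = 0.20661, 1/4 · 0.0625 = 0.015625, 1/4 · 0.015625 = 0.0039062, 1/4 · 0.0625 = 0.015625; summing to 0.24177.
Hence P(jar B | data) = (0.015625) / (0.24177) = 0.064628.

0.0646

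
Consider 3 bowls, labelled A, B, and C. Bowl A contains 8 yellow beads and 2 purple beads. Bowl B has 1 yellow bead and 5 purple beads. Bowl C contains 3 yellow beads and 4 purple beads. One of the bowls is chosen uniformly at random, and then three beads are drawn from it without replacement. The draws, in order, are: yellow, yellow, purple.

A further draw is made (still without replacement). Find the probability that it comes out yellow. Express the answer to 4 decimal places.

0.6000

Compute the likelihood of the observed sequence for each case: P(data | bowl A) = (8/10)(7/9)(2/8) = 7/45; P(data | bowl B) = (1/6)(0/5) = 0; P(data | bowl C) = (3/7)(2/6)(4/5) = 4/35.
The prior-weighted likelihoods are 1/3 · 7/45 = 7/135, 1/3 · 0 = 0, 1/3 · 4/35 = 4/105; summing to 17/189.
Dividing through by the total gives posterior P(bowl A | data) = 49/85, P(bowl B | data) = 0, P(bowl C | data) = 36/85.
The predictive probability is P(yellow next | data) = (6/7)(49/85) + (1/4)(36/85) = 3/5.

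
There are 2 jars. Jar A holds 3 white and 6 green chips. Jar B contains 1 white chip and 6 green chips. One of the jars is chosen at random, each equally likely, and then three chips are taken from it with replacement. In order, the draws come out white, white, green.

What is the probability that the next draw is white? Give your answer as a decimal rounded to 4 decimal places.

Under each hypothesis, the probability of the observed sequence is: P(data | jar A) = (3/9)(3/9)(6/9) = 0.074074; P(data | jar B) = (1/7)(1/7)(6/7) = 0.017493.
Weighting by the prior gives 1/2 · 0.074074 = 0.037037, 1/2 · 0.017493 = 0.0087464; with total 0.045783.
Dividing through by the total gives posterior P(jar A | data) = 0.80896, P(jar B | data) = 0.19104.
Averaging over the posterior, P(white next | data) = (1/3)(0.80896) + (1/7)(0.19104) = 0.29695.

0.2969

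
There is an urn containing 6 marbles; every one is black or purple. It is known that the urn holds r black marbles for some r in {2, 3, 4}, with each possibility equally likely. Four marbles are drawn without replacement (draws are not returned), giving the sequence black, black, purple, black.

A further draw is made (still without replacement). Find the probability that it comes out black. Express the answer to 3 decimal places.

For each hypothesis, P(data | H) works out to: P(data | r = 2) = (2/6)(1/5)(4/4)(0/3) = 0; P(data | r = 3) = (3/6)(2/5)(3/4)(1/3) = 1/20; P(data | r = 4) = (4/6)(3/5)(2/4)(2/3) = 2/15.
Weighting by the prior gives 1/3 · 0 = 0, 1/3 · 1/20 = 1/60, 1/3 · 2/15 = 2/45; summing to 11/180.
Normalising, the posterior is P(r = 2 | data) = 0, P(r = 3 | data) = 3/11, P(r = 4 | data) = 8/11.
Averaging over the posterior, P(black next | data) = (0)(3/11) + (1/2)(8/11) = 4/11.

0.364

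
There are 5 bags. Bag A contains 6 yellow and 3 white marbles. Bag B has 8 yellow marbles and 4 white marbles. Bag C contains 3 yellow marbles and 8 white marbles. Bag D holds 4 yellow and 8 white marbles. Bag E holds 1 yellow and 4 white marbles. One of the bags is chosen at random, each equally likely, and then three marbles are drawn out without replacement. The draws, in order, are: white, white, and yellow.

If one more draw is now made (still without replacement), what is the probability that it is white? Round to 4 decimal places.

0.6853

The likelihood of the observed sequence under each hypothesis: P(data | bag A) = (3/9)(2/8)(6/7) = 0.071429; P(data | bag B) = (4/12)(3/11)(8/10) = 0.072727; P(data | bag C) = (8/11)(7/10)(3/9) = 0.1697; P(data | bag D) = (8/12)(7/11)(4/10) = 0.1697; P(data | bag E) = (4/5)(3/4)(1/3) = 0.2.
Multiplying each by its prior: 1/5 · 0.071429 = 0.014286, 1/5 · 0.072727 = 0.014545, 1/5 · 0.1697 = 0.033939, 1/5 · 0.1697 = 0.033939, 1/5 · 0.2 = 0.04; summing to 0.13671.
The posterior is then P(bag A | data) = 0.1045, P(bag B | data) = 0.1064, P(bag C | data) = 0.24826, P(bag D | data) = 0.24826, P(bag E | data) = 0.29259.
So P(white next | data) = Σ P(white next | H) P(H | data) = (1/6)(0.1045) + (2/9)(0.1064) + (3/4)(0.24826) + (2/3)(0.24826) + (1)(0.29259) = 0.68535.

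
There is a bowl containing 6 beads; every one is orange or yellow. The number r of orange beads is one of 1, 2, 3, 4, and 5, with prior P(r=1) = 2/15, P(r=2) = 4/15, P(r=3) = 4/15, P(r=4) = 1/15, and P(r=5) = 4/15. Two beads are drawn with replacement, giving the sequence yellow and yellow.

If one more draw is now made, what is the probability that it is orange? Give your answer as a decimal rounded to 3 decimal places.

Under each hypothesis, the probability of the observed sequence is: P(data | r = 1) = (5/6)(5/6) = 25/36; P(data | r = 2) = (4/6)(4/6) = 4/9; P(data | r = 3) = (3/6)(3/6) = 1/4; P(data | r = 4) = (2/6)(2/6) = 1/9; P(data | r = 5) = (1/6)(1/6) = 1/36.
Multiplying each by its prior: 2/15 · 25/36 = 5/54, 4/15 · 4/9 = 16/135, 4/15 · 1/4 = 1/15, 1/15 · 1/9 = 1/135, 4/15 · 1/36 = 1/135; with total 79/270.
Dividing through by the total gives posterior P(r = 1 | data) = 25/79, P(r = 2 | data) = 32/79, P(r = 3 | data) = 18/79, P(r = 4 | data) = 2/79, P(r = 5 | data) = 2/79.
The predictive probability is P(orange next | data) = (1/6)(25/79) + (1/3)(32/79) + (1/2)(18/79) + (2/3)(2/79) + (5/6)(2/79) = 161/474.

0.340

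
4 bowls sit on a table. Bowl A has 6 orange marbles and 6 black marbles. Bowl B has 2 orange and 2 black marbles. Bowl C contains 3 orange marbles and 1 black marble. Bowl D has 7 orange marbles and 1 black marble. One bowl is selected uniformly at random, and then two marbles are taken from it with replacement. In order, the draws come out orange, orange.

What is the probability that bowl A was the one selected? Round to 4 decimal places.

0.1368

The likelihood of the observed sequence under each hypothesis: P(data | bowl A) = (6/12)(6/12) = 1/4; P(data | bowl B) = (2/4)(2/4) = 1/4; P(data | bowl C) = (3/4)(3/4) = 9/16; P(data | bowl D) = (7/8)(7/8) = 49/64.
Weighting by the prior gives 1/4 · 1/4 = 1/16, 1/4 · 1/4 = 1/16, 1/4 · 9/16 = 9/64, 1/4 · 49/64 = 49/256; these sum to 117/256.
By Bayes' rule, P(bowl A | data) = (1/16) / (117/256) = 16/117.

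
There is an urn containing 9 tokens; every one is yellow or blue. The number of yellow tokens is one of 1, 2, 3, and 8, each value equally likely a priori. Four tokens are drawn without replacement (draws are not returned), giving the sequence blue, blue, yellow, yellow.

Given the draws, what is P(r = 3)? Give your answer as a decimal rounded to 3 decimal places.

Under each hypothesis, the probability of the observed sequence is: P(data | r = 1) = (8/9)(7/8)(1/7)(0/6) = 0; P(data | r = 2) = (7/9)(6/8)(2/7)(1/6) = 1/36; P(data | r = 3) = (6/9)(5/8)(3/7)(2/6) = 5/84; P(data | r = 8) = (1/9)(0/8) = 0.
Weighting by the prior gives 1/4 · 0 = 0, 1/4 · 1/36 = 1/144, 1/4 · 5/84 = 5/336, 1/4 · 0 = 0; with total 11/504.
Therefore the posterior P(r = 3 | data) = (5/336) / (11/504) = 15/22.

0.682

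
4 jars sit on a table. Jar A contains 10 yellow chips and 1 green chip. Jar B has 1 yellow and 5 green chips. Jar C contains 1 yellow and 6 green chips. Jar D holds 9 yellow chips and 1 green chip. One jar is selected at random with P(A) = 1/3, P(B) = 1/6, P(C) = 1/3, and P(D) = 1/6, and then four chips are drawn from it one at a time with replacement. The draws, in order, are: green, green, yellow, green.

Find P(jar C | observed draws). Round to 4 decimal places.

0.6457

Under each hypothesis, the probability of the observed sequence is: P(data | jar A) = (1/11)(1/11)(10/11)(1/11) = 0.00068301; P(data | jar B) = (5/6)(5/6)(1/6)(5/6) = 0.096451; P(data | jar C) = (6/7)(6/7)(1/7)(6/7) = 0.089963; P(data | jar D) = (1/10)(1/10)(9/10)(1/10) = 0.0009.
The prior-weighted likelihoods are 1/3 · 0.00068301 = 0.00022767, 1/6 · 0.096451 = 0.016075, 1/3 · 0.089963 = 0.029988, 1/6 · 0.0009 = 0.00015; these sum to 0.04644.
So P(jar C | data) = (0.029988) / (0.04644) = 0.64572.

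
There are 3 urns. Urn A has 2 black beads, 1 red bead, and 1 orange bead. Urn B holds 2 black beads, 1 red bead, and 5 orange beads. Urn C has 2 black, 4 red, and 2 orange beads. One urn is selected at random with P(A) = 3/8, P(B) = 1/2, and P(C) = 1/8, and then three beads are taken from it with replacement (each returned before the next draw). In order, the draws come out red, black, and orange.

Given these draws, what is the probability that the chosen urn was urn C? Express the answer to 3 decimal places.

0.154

The likelihood of the observed sequence under each hypothesis: P(data | urn A) = (1/4)(2/4)(1/4) = 1/32; P(data | urn B) = (1/8)(2/8)(5/8) = 5/256; P(data | urn C) = (4/8)(2/8)(2/8) = 1/32.
Multiplying each by its prior: 3/8 · 1/32 = 3/256, 1/2 · 5/256 = 5/512, 1/8 · 1/32 = 1/256; with total 13/512.
Therefore the posterior P(urn C | data) = (1/256) / (13/512) = 2/13.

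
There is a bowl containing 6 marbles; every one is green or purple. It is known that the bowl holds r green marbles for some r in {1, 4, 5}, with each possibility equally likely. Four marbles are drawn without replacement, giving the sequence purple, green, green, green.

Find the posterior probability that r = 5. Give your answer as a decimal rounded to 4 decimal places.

0.5556

Under each hypothesis, the probability of the observed sequence is: P(data | r = 1) = (5/6)(1/5)(0/4) = 0; P(data | r = 4) = (2/6)(4/5)(3/4)(2/3) = 2/15; P(data | r = 5) = (1/6)(5/5)(4/4)(3/3) = 1/6.
Multiplying each by its prior: 1/3 · 0 = 0, 1/3 · 2/15 = 2/45, 1/3 · 1/6 = 1/18; with total 1/10.
So P(r = 5 | data) = (1/18) / (1/10) = 5/9.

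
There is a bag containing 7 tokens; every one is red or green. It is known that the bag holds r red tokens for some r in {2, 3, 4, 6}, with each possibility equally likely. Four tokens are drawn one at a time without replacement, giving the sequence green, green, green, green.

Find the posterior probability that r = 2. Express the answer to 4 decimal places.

0.8333

Compute the likelihood of the observed sequence for each case: P(data | r = 2) = (5/7)(4/6)(3/5)(2/4) = 1/7; P(data | r = 3) = (4/7)(3/6)(2/5)(1/4) = 1/35; P(data | r = 4) = (3/7)(2/6)(1/5)(0/4) = 0; P(data | r = 6) = (1/7)(0/6) = 0.
Weighting by the prior gives 1/4 · 1/7 = 1/28, 1/4 · 1/35 = 1/140, 1/4 · 0 = 0, 1/4 · 0 = 0; with total 3/70.
Therefore the posterior P(r = 2 | data) = (1/28) / (3/70) = 5/6.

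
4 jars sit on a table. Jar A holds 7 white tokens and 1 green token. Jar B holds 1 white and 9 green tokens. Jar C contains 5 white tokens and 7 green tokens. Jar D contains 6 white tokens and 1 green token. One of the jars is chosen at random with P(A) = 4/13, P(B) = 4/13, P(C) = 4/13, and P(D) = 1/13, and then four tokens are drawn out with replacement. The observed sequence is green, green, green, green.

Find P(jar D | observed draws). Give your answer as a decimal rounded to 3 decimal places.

For each hypothesis, P(data | H) works out to: P(data | jar A) = (1/8)(1/8)(1/8)(1/8) = 0.00024414; P(data | jar B) = (9/10)(9/10)(9/10)(9/10) = 0.6561; P(data | jar C) = (7/12)(7/12)(7/12)(7/12) = 0.11579; P(data | jar D) = (1/7)(1/7)(1/7)(1/7) = 0.00041649.
The prior-weighted likelihoods are 4/13 · 0.00024414 = 7.512e-05, 4/13 · 0.6561 = 0.20188, 4/13 · 0.11579 = 0.035627, 1/13 · 0.00041649 = 3.2038e-05; these sum to 0.23761.
Hence P(jar D | data) = (3.2038e-05) / (0.23761) = 0.00013483.

0.000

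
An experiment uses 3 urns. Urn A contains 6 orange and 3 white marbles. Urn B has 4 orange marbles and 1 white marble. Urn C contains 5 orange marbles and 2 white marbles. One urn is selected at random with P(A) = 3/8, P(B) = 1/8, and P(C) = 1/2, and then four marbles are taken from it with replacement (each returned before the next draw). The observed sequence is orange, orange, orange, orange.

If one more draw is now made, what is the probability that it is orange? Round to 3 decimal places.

For each hypothesis, P(data | H) works out to: P(data | urn A) = (6/9)(6/9)(6/9)(6/9) = 0.19753; P(data | urn B) = (4/5)(4/5)(4/5)(4/5) = 0.4096; P(data | urn C) = (5/7)(5/7)(5/7)(5/7) = 0.26031.
Weighting by the prior gives 3/8 · 0.19753 = 0.074074, 1/8 · 0.4096 = 0.0512, 1/2 · 0.26031 = 0.13015; with total 0.25543.
Dividing through by the total gives posterior P(urn A | data) = 0.29, P(urn B | data) = 0.20045, P(urn C | data) = 0.50955.
So P(orange next | data) = Σ P(orange next | H) P(H | data) = (2/3)(0.29) + (4/5)(0.20045) + (5/7)(0.50955) = 0.71766.

0.718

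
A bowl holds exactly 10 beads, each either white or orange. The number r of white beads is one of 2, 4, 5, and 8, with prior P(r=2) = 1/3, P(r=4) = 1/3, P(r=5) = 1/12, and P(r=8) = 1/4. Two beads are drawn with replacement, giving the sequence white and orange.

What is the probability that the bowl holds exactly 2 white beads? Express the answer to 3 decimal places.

The likelihood of the observed sequence under each hypothesis: P(data | r = 2) = (2/10)(8/10) = 0.16; P(data | r = 4) = (4/10)(6/10) = 0.24; P(data | r = 5) = (5/10)(5/10) = 0.25; P(data | r = 8) = (8/10)(2/10) = 0.16.
Weighting by the prior gives 1/3 · 0.16 = 0.053333, 1/3 · 0.24 = 0.08, 1/12 · 0.25 = 0.020833, 1/4 · 0.16 = 0.04; with total 0.19417.
Hence P(r = 2 | data) = (0.053333) / (0.19417) = 0.27468.

0.275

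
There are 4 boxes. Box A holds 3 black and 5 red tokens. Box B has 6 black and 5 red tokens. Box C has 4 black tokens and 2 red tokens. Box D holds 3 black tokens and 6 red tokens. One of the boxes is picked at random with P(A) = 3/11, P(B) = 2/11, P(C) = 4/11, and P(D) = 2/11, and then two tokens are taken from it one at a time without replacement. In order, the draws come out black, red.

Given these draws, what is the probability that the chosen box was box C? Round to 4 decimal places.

Under each hypothesis, the probability of the observed sequence is: P(data | box A) = (3/8)(5/7) = 0.26786; P(data | box B) = (6/11)(5/10) = 0.27273; P(data | box C) = (4/6)(2/5) = 0.26667; P(data | box D) = (3/9)(6/8) = 0.25.
Multiplying each by its prior: 3/11 · 0.26786 = 0.073052, 2/11 · 0.27273 = 0.049587, 4/11 · 0.26667 = 0.09697, 2/11 · 0.25 = 0.045455; with total 0.26506.
By Bayes' rule, P(box C | data) = (0.09697) / (0.26506) = 0.36584.

0.3658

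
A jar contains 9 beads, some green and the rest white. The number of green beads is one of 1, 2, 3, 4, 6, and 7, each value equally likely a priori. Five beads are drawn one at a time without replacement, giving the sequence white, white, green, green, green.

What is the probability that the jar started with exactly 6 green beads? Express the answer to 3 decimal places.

The likelihood of the observed sequence under each hypothesis: P(data | r = 1) = (8/9)(7/8)(1/7)(0/6) = 0; P(data | r = 2) = (7/9)(6/8)(2/7)(1/6)(0/5) = 0; P(data | r = 3) = (6/9)(5/8)(3/7)(2/6)(1/5) = 1/84; P(data | r = 4) = (5/9)(4/8)(4/7)(3/6)(2/5) = 2/63; P(data | r = 6) = (3/9)(2/8)(6/7)(5/6)(4/5) = 1/21; P(data | r = 7) = (2/9)(1/8)(7/7)(6/6)(5/5) = 1/36.
The prior-weighted likelihoods are 1/6 · 0 = 0, 1/6 · 0 = 0, 1/6 · 1/84 = 1/504, 1/6 · 2/63 = 1/189, 1/6 · 1/21 = 1/126, 1/6 · 1/36 = 1/216; summing to 5/252.
By Bayes' rule, P(r = 6 | data) = (1/126) / (5/252) = 2/5.

0.400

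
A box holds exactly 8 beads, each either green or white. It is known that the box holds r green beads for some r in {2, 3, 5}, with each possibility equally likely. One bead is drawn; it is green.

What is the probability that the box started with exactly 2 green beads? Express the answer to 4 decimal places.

0.2000

For each hypothesis, P(data | H) works out to: P(data | r = 2) = (2/8) = 1/4; P(data | r = 3) = (3/8) = 3/8; P(data | r = 5) = (5/8) = 5/8.
The prior-weighted likelihoods are 1/3 · 1/4 = 1/12, 1/3 · 3/8 = 1/8, 1/3 · 5/8 = 5/24; these sum to 5/12.
Hence P(r = 2 | data) = (1/12) / (5/12) = 1/5.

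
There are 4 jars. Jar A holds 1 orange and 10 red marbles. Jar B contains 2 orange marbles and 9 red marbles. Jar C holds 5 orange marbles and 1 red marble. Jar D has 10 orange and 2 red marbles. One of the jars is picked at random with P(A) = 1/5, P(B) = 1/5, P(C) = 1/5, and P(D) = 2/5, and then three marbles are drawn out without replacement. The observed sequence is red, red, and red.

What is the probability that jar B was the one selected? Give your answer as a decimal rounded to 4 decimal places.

0.4118

The likelihood of the observed sequence under each hypothesis: P(data | jar A) = (10/11)(9/10)(8/9) = 8/11; P(data | jar B) = (9/11)(8/10)(7/9) = 28/55; P(data | jar C) = (1/6)(0/5) = 0; P(data | jar D) = (2/12)(1/11)(0/10) = 0.
Multiplying each by its prior: 1/5 · 8/11 = 8/55, 1/5 · 28/55 = 28/275, 1/5 · 0 = 0, 2/5 · 0 = 0; summing to 68/275.
Therefore the posterior P(jar B | data) = (28/275) / (68/275) = 7/17.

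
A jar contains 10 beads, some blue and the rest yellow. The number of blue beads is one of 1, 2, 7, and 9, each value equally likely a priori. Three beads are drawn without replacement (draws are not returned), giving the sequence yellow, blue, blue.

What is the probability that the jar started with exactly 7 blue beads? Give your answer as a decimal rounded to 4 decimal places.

0.5888

The likelihood of the observed sequence under each hypothesis: P(data | r = 1) = (9/10)(1/9)(0/8) = 0; P(data | r = 2) = (8/10)(2/9)(1/8) = 0.022222; P(data | r = 7) = (3/10)(7/9)(6/8) = 0.175; P(data | r = 9) = (1/10)(9/9)(8/8) = 0.1.
Weighting by the prior gives 1/4 · 0 = 0, 1/4 · 0.022222 = 0.0055556, 1/4 · 0.175 = 0.04375, 1/4 · 0.1 = 0.025; summing to 0.074306.
Therefore the posterior P(r = 7 | data) = (0.04375) / (0.074306) = 0.58879.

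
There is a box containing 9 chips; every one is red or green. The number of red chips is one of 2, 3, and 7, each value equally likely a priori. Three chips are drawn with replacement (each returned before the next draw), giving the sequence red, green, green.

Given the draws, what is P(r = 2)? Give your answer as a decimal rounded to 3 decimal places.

Compute the likelihood of the observed sequence for each case: P(data | r = 2) = (2/9)(7/9)(7/9) = 0.13443; P(data | r = 3) = (3/9)(6/9)(6/9) = 0.14815; P(data | r = 7) = (7/9)(2/9)(2/9) = 0.038409.
Multiplying each by its prior: 1/3 · 0.13443 = 0.04481, 1/3 · 0.14815 = 0.049383, 1/3 · 0.038409 = 0.012803; these sum to 0.107.
So P(r = 2 | data) = (0.04481) / (0.107) = 0.4188.

0.419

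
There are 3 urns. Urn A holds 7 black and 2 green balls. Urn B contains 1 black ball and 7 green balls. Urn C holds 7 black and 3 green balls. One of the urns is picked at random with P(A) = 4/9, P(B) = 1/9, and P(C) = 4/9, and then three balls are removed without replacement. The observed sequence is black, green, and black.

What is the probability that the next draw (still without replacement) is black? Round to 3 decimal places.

Under each hypothesis, the probability of the observed sequence is: P(data | urn A) = (7/9)(2/8)(6/7) = 1/6; P(data | urn B) = (1/8)(7/7)(0/6) = 0; P(data | urn C) = (7/10)(3/9)(6/8) = 7/40.
Weighting by the prior gives 4/9 · 1/6 = 2/27, 1/9 · 0 = 0, 4/9 · 7/40 = 7/90; summing to 41/270.
The posterior is then P(urn A | data) = 20/41, P(urn B | data) = 0, P(urn C | data) = 21/41.
The predictive probability is P(black next | data) = (5/6)(20/41) + (5/7)(21/41) = 95/123.

0.772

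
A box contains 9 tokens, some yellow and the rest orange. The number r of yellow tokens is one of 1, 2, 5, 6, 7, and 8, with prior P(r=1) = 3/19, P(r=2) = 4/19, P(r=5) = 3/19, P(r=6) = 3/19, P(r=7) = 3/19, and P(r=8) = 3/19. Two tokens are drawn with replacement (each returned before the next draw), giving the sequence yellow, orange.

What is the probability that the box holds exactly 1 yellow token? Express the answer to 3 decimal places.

Under each hypothesis, the probability of the observed sequence is: P(data | r = 1) = (1/9)(8/9) = 0.098765; P(data | r = 2) = (2/9)(7/9) = 0.17284; P(data | r = 5) = (5/9)(4/9) = 0.24691; P(data | r = 6) = (6/9)(3/9) = 0.22222; P(data | r = 7) = (7/9)(2/9) = 0.17284; P(data | r = 8) = (8/9)(1/9) = 0.098765.
Multiplying each by its prior: 3/19 · 0.098765 = 0.015595, 4/19 · 0.17284 = 0.036387, 3/19 · 0.24691 = 0.038986, 3/19 · 0.22222 = 0.035088, 3/19 · 0.17284 = 0.02729, 3/19 · 0.098765 = 0.015595; summing to 0.16894.
Hence P(r = 1 | data) = (0.015595) / (0.16894) = 0.092308.

0.092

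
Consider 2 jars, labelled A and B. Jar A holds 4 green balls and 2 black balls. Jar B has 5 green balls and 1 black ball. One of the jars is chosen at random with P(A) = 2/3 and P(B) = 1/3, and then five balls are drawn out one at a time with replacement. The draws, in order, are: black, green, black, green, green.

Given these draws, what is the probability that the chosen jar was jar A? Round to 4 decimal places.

Under each hypothesis, the probability of the observed sequence is: P(data | jar A) = (2/6)(4/6)(2/6)(4/6)(4/6) = 0.032922; P(data | jar B) = (1/6)(5/6)(1/6)(5/6)(5/6) = 0.016075.
Weighting by the prior gives 2/3 · 0.032922 = 0.021948, 1/3 · 0.016075 = 0.0053584; these sum to 0.027306.
So P(jar A | data) = (0.021948) / (0.027306) = 0.80377.

0.8038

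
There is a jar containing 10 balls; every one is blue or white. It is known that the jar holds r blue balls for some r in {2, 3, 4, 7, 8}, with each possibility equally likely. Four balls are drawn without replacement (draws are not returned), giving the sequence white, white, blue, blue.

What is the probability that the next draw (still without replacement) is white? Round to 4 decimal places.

0.5551

Compute the likelihood of the observed sequence for each case: P(data | r = 2) = (8/10)(7/9)(2/8)(1/7) = 0.022222; P(data | r = 3) = (7/10)(6/9)(3/8)(2/7) = 0.05; P(data | r = 4) = (6/10)(5/9)(4/8)(3/7) = 0.071429; P(data | r = 7) = (3/10)(2/9)(7/8)(6/7) = 0.05; P(data | r = 8) = (2/10)(1/9)(8/8)(7/7) = 0.022222.
The prior-weighted likelihoods are 1/5 · 0.022222 = 0.0044444, 1/5 · 0.05 = 0.01, 1/5 · 0.071429 = 0.014286, 1/5 · 0.05 = 0.01, 1/5 · 0.022222 = 0.0044444; summing to 0.043175.
Normalising, the posterior is P(r = 2 | data) = 0.10294, P(r = 3 | data) = 0.23162, P(r = 4 | data) = 0.33088, P(r = 7 | data) = 0.23162, P(r = 8 | data) = 0.10294.
So P(white next | data) = Σ P(white next | H) P(H | data) = (1)(0.10294) + (5/6)(0.23162) + (2/3)(0.33088) + (1/6)(0.23162) + (0)(0.10294) = 0.55515.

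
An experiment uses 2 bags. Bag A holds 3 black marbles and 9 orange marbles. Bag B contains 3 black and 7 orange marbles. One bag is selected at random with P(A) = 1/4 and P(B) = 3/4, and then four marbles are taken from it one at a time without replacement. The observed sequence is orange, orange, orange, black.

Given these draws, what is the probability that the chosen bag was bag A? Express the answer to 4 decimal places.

0.2534

For each hypothesis, P(data | H) works out to: P(data | bag A) = (9/12)(8/11)(7/10)(3/9) = 0.12727; P(data | bag B) = (7/10)(6/9)(5/8)(3/7) = 0.125.
Multiplying each by its prior: 1/4 · 0.12727 = 0.031818, 3/4 · 0.125 = 0.09375; summing to 0.12557.
Hence P(bag A | data) = (0.031818) / (0.12557) = 0.25339.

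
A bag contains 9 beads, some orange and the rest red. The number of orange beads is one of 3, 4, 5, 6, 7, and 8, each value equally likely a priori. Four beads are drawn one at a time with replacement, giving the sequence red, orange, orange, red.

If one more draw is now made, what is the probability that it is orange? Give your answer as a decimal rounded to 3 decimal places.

Compute the likelihood of the observed sequence for each case: P(data | r = 3) = (6/9)(3/9)(3/9)(6/9) = 0.049383; P(data | r = 4) = (5/9)(4/9)(4/9)(5/9) = 0.060966; P(data | r = 5) = (4/9)(5/9)(5/9)(4/9) = 0.060966; P(data | r = 6) = (3/9)(6/9)(6/9)(3/9) = 0.049383; P(data | r = 7) = (2/9)(7/9)(7/9)(2/9) = 0.029873; P(data | r = 8) = (1/9)(8/9)(8/9)(1/9) = 0.0097546.
Weighting by the prior gives 1/6 · 0.049383 = 0.0082305, 1/6 · 0.060966 = 0.010161, 1/6 · 0.060966 = 0.010161, 1/6 · 0.049383 = 0.0082305, 1/6 · 0.029873 = 0.0049789, 1/6 · 0.0097546 = 0.0016258; summing to 0.043388.
The posterior is then P(r = 3 | data) = 0.1897, P(r = 4 | data) = 0.23419, P(r = 5 | data) = 0.23419, P(r = 6 | data) = 0.1897, P(r = 7 | data) = 0.11475, P(r = 8 | data) = 0.037471.
The predictive probability is P(orange next | data) = (1/3)(0.1897) + (4/9)(0.23419) + (5/9)(0.23419) + (2/3)(0.1897) + (7/9)(0.11475) + (8/9)(0.037471) = 0.54645.

0.546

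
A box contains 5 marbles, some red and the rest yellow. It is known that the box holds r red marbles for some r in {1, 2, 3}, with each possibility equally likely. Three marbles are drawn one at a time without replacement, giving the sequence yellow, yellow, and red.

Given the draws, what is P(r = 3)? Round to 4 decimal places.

0.2000

The likelihood of the observed sequence under each hypothesis: P(data | r = 1) = (4/5)(3/4)(1/3) = 1/5; P(data | r = 2) = (3/5)(2/4)(2/3) = 1/5; P(data | r = 3) = (2/5)(1/4)(3/3) = 1/10.
The prior-weighted likelihoods are 1/3 · 1/5 = 1/15, 1/3 · 1/5 = 1/15, 1/3 · 1/10 = 1/30; these sum to 1/6.
By Bayes' rule, P(r = 3 | data) = (1/30) / (1/6) = 1/5.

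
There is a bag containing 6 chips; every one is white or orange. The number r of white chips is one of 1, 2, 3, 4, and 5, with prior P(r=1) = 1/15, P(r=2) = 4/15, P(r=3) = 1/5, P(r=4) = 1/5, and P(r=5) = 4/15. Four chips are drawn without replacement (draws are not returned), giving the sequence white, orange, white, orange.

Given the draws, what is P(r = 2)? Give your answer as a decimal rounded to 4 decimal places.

0.3478

For each hypothesis, P(data | H) works out to: P(data | r = 1) = (1/6)(5/5)(0/4) = 0; P(data | r = 2) = (2/6)(4/5)(1/4)(3/3) = 1/15; P(data | r = 3) = (3/6)(3/5)(2/4)(2/3) = 1/10; P(data | r = 4) = (4/6)(2/5)(3/4)(1/3) = 1/15; P(data | r = 5) = (5/6)(1/5)(4/4)(0/3) = 0.
Multiplying each by its prior: 1/15 · 0 = 0, 4/15 · 1/15 = 4/225, 1/5 · 1/10 = 1/50, 1/5 · 1/15 = 1/75, 4/15 · 0 = 0; summing to 23/450.
Therefore the posterior P(r = 2 | data) = (4/225) / (23/450) = 8/23.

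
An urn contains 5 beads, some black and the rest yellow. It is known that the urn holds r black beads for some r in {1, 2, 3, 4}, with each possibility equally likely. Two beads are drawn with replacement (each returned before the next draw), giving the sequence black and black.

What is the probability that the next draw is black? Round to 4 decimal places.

For each hypothesis, P(data | H) works out to: P(data | r = 1) = (1/5)(1/5) = 1/25; P(data | r = 2) = (2/5)(2/5) = 4/25; P(data | r = 3) = (3/5)(3/5) = 9/25; P(data | r = 4) = (4/5)(4/5) = 16/25.
The prior-weighted likelihoods are 1/4 · 1/25 = 1/100, 1/4 · 4/25 = 1/25, 1/4 · 9/25 = 9/100, 1/4 · 16/25 = 4/25; summing to 3/10.
The posterior is then P(r = 1 | data) = 1/30, P(r = 2 | data) = 2/15, P(r = 3 | data) = 3/10, P(r = 4 | data) = 8/15.
The predictive probability is P(black next | data) = (1/5)(1/30) + (2/5)(2/15) + (3/5)(3/10) + (4/5)(8/15) = 2/3.

0.6667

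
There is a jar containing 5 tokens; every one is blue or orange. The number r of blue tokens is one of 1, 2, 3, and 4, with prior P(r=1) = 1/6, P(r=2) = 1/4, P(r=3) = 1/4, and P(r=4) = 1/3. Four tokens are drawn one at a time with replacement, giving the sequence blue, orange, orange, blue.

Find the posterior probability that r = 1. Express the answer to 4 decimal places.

0.1026

The likelihood of the observed sequence under each hypothesis: P(data | r = 1) = (1/5)(4/5)(4/5)(1/5) = 0.0256; P(data | r = 2) = (2/5)(3/5)(3/5)(2/5) = 0.0576; P(data | r = 3) = (3/5)(2/5)(2/5)(3/5) = 0.0576; P(data | r = 4) = (4/5)(1/5)(1/5)(4/5) = 0.0256.
The prior-weighted likelihoods are 1/6 · 0.0256 = 0.0042667, 1/4 · 0.0576 = 0.0144, 1/4 · 0.0576 = 0.0144, 1/3 · 0.0256 = 0.0085333; with total 0.0416.
So P(r = 1 | data) = (0.0042667) / (0.0416) = 0.10256.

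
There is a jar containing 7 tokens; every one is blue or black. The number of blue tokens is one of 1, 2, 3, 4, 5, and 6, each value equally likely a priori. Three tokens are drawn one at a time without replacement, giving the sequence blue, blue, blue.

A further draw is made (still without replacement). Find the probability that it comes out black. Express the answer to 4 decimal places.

0.4000

Compute the likelihood of the observed sequence for each case: P(data | r = 1) = (1/7)(0/6) = 0; P(data | r = 2) = (2/7)(1/6)(0/5) = 0; P(data | r = 3) = (3/7)(2/6)(1/5) = 1/35; P(data | r = 4) = (4/7)(3/6)(2/5) = 4/35; P(data | r = 5) = (5/7)(4/6)(3/5) = 2/7; P(data | r = 6) = (6/7)(5/6)(4/5) = 4/7.
Multiplying each by its prior: 1/6 · 0 = 0, 1/6 · 0 = 0, 1/6 · 1/35 = 1/210, 1/6 · 4/35 = 2/105, 1/6 · 2/7 = 1/21, 1/6 · 4/7 = 2/21; summing to 1/6.
Dividing through by the total gives posterior P(r = 1 | data) = 0, P(r = 2 | data) = 0, P(r = 3 | data) = 1/35, P(r = 4 | data) = 4/35, P(r = 5 | data) = 2/7, P(r = 6 | data) = 4/7.
Averaging over the posterior, P(black next | data) = (1)(1/35) + (3/4)(4/35) + (1/2)(2/7) + (1/4)(4/7) = 2/5.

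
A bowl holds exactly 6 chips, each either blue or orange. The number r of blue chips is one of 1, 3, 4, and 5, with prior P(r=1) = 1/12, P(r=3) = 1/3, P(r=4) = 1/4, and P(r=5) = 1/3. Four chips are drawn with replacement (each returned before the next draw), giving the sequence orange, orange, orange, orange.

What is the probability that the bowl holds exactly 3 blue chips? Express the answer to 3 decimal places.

Compute the likelihood of the observed sequence for each case: P(data | r = 1) = (5/6)(5/6)(5/6)(5/6) = 0.48225; P(data | r = 3) = (3/6)(3/6)(3/6)(3/6) = 0.0625; P(data | r = 4) = (2/6)(2/6)(2/6)(2/6) = 0.012346; P(data | r = 5) = (1/6)(1/6)(1/6)(1/6) = 0.0007716.
Weighting by the prior gives 1/12 · 0.48225 = 0.040188, 1/3 · 0.0625 = 0.020833, 1/4 · 0.012346 = 0.0030864, 1/3 · 0.0007716 = 0.0002572; with total 0.064365.
So P(r = 3 | data) = (0.020833) / (0.064365) = 0.32368.

0.324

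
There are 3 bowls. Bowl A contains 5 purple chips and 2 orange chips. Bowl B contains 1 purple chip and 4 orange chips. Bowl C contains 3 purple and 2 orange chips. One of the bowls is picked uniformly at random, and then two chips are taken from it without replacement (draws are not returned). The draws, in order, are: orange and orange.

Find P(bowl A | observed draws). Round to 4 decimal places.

Under each hypothesis, the probability of the observed sequence is: P(data | bowl A) = (2/7)(1/6) = 1/21; P(data | bowl B) = (4/5)(3/4) = 3/5; P(data | bowl C) = (2/5)(1/4) = 1/10.
The prior-weighted likelihoods are 1/3 · 1/21 = 1/63, 1/3 · 3/5 = 1/5, 1/3 · 1/10 = 1/30; these sum to 157/630.
So P(bowl A | data) = (1/63) / (157/630) = 10/157.

0.0637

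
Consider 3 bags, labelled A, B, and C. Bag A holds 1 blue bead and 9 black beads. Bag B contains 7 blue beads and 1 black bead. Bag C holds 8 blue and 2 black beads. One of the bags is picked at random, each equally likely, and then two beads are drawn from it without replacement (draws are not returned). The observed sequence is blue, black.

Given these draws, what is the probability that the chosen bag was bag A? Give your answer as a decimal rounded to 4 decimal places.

0.2483

Compute the likelihood of the observed sequence for each case: P(data | bag A) = (1/10)(9/9) = 1/10; P(data | bag B) = (7/8)(1/7) = 1/8; P(data | bag C) = (8/10)(2/9) = 8/45.
Multiplying each by its prior: 1/3 · 1/10 = 1/30, 1/3 · 1/8 = 1/24, 1/3 · 8/45 = 8/135; these sum to 29/216.
So P(bag A | data) = (1/30) / (29/216) = 36/145.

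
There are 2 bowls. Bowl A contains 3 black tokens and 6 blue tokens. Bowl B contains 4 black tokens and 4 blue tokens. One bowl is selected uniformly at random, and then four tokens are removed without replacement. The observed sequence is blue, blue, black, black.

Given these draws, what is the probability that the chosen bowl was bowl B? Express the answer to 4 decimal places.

For each hypothesis, P(data | H) works out to: P(data | bowl A) = (6/9)(5/8)(3/7)(2/6) = 5/84; P(data | bowl B) = (4/8)(3/7)(4/6)(3/5) = 3/35.
The prior-weighted likelihoods are 1/2 · 5/84 = 5/168, 1/2 · 3/35 = 3/70; these sum to 61/840.
So P(bowl B | data) = (3/70) / (61/840) = 36/61.

0.5902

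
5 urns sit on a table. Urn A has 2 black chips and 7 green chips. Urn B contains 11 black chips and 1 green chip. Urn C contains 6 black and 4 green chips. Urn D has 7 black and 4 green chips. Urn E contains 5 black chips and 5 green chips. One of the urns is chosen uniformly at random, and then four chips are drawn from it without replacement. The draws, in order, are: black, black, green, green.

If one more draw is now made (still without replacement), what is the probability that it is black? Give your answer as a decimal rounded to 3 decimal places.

Under each hypothesis, the probability of the observed sequence is: P(data | urn A) = (2/9)(1/8)(7/7)(6/6) = 0.027778; P(data | urn B) = (11/12)(10/11)(1/10)(0/9) = 0; P(data | urn C) = (6/10)(5/9)(4/8)(3/7) = 0.071429; P(data | urn D) = (7/11)(6/10)(4/9)(3/8) = 0.063636; P(data | urn E) = (5/10)(4/9)(5/8)(4/7) = 0.079365.
Weighting by the prior gives 1/5 · 0.027778 = 0.0055556, 1/5 · 0 = 0, 1/5 · 0.071429 = 0.014286, 1/5 · 0.063636 = 0.012727, 1/5 · 0.079365 = 0.015873; summing to 0.048442.
The posterior is then P(urn A | data) = 0.11469, P(urn B | data) = 0, P(urn C | data) = 0.29491, P(urn D | data) = 0.26273, P(urn E | data) = 0.32767.
The predictive probability is P(black next | data) = (0)(0.11469) + (2/3)(0.29491) + (5/7)(0.26273) + (1/2)(0.32767) = 0.54811.

0.548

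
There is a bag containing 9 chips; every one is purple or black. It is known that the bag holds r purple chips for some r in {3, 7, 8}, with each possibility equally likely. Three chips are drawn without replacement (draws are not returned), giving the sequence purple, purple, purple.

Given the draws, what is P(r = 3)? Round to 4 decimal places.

For each hypothesis, P(data | H) works out to: P(data | r = 3) = (3/9)(2/8)(1/7) = 1/84; P(data | r = 7) = (7/9)(6/8)(5/7) = 5/12; P(data | r = 8) = (8/9)(7/8)(6/7) = 2/3.
Multiplying each by its prior: 1/3 · 1/84 = 1/252, 1/3 · 5/12 = 5/36, 1/3 · 2/3 = 2/9; with total 23/63.
By Bayes' rule, P(r = 3 | data) = (1/252) / (23/63) = 1/92.

0.0109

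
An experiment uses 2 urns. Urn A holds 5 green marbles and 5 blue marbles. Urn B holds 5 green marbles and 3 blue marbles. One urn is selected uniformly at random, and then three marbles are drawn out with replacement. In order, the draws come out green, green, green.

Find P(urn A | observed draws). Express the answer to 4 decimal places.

Under each hypothesis, the probability of the observed sequence is: P(data | urn A) = (5/10)(5/10)(5/10) = 0.125; P(data | urn B) = (5/8)(5/8)(5/8) = 0.24414.
Weighting by the prior gives 1/2 · 0.125 = 0.0625, 1/2 · 0.24414 = 0.12207; summing to 0.18457.
So P(urn A | data) = (0.0625) / (0.18457) = 0.33862.

0.3386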